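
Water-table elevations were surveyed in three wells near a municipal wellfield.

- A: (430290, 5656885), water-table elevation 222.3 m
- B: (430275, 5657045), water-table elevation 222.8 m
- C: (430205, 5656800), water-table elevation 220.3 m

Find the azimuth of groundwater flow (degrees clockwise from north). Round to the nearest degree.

255°

Differences from A: to B (Δx, Δy, Δh) = (-15, 160, +0.5); to C = (-85, -85, -2.0).
Solve a·Δx + b·Δy = Δh: det = (-15)·(-85) − (-85)·160 = 14875.
∂h/∂x = [(+0.5)·(-85) − (-2.0)·160] / 14875 = +0.01866
∂h/∂y = [(-15)·(-2.0) − (-85)·(+0.5)] / 14875 = +0.004874
Flow direction (−∇h) has components (-0.01866 E, -0.004874 N).
Azimuth = atan2(E, N) = atan2(-0.01866, -0.004874) = 255.4° ≈ 255°.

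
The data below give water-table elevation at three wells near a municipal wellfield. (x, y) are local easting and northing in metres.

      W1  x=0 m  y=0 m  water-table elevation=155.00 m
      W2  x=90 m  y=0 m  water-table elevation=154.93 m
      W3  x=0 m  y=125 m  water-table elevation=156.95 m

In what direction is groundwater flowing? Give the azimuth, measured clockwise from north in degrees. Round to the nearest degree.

∂h/∂x = (154.93 − 155.00) / (90 − 0) = -0.0007778
∂h/∂y = (156.95 − 155.00) / (125 − 0) = +0.01560
Flow direction (−∇h) has components (+0.0007778 E, -0.01560 N).
Azimuth = atan2(E, N) = atan2(+0.0007778, -0.01560) = 177.1° ≈ 177°.

177°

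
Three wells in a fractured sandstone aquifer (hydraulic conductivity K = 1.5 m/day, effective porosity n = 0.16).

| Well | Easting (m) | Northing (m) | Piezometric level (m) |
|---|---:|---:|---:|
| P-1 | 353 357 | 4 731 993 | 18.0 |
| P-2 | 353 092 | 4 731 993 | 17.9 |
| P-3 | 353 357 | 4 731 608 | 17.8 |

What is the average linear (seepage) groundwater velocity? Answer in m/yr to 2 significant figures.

∂h/∂x = (17.9 − 18.0) / (353092 − 353357) = +0.0003774
∂h/∂y = (17.8 − 18.0) / (4731608 − 4731993) = +0.0005195
|∇h| = √(0.0003774² + 0.0005195²) = 0.0006421
Seepage velocity v = K·i/n = 1.5 × 0.0006421 / 0.16 = 0.00602 m/day = 2.199 m/yr.

2.2 m/yr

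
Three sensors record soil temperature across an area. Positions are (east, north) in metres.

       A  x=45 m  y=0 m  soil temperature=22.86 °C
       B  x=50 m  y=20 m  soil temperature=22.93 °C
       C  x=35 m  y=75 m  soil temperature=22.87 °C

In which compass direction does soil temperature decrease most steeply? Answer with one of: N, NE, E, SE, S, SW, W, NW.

W

Differences from A: to B (Δx, Δy, Δh) = (5, 20, +0.07); to C = (-10, 75, +0.01).
Solve a·Δx + b·Δy = ΔT: det = 5·75 − (-10)·20 = 575.
∂T/∂x = [(+0.07)·75 − (+0.01)·20] / 575 = +0.008783
∂T/∂y = [5·(+0.01) − (-10)·(+0.07)] / 575 = +0.001304
Steepest decrease is along −∇f = (-0.008783 E, -0.001304 N) → west.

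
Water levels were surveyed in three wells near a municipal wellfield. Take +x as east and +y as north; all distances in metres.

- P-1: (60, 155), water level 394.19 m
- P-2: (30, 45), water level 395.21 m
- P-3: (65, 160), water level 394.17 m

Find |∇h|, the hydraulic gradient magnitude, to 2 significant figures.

Differences from P-1: to P-2 (Δx, Δy, Δh) = (-30, -110, +1.02); to P-3 = (5, 5, -0.02).
Solve a·Δx + b·Δy = Δh: det = (-30)·5 − 5·(-110) = 400.
∂h/∂x = [(+1.02)·5 − (-0.02)·(-110)] / 400 = +0.007250
∂h/∂y = [(-30)·(-0.02) − 5·(+1.02)] / 400 = -0.01125
|∇h| = √(0.007250² + -0.01125²) = 0.01338

0.013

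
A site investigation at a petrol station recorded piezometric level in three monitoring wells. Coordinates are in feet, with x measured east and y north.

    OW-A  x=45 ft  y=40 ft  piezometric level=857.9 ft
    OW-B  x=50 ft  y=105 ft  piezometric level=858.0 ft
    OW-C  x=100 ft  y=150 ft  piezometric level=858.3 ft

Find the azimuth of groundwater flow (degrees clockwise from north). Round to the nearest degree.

257°

Differences from OW-A: to OW-B (Δx, Δy, Δh) = (5, 65, +0.1); to OW-C = (55, 110, +0.4).
Determinant of the coordinate differences = 5·110 − 55·65 = -3025.
∂h/∂x = [(+0.1)·110 − (+0.4)·65] / -3025 = +0.004959
∂h/∂y = [5·(+0.4) − 55·(+0.1)] / -3025 = +0.001157
Flow direction (−∇h) has components (-0.004959 E, -0.001157 N).
Azimuth = atan2(E, N) = atan2(-0.004959, -0.001157) = 256.9° ≈ 257°.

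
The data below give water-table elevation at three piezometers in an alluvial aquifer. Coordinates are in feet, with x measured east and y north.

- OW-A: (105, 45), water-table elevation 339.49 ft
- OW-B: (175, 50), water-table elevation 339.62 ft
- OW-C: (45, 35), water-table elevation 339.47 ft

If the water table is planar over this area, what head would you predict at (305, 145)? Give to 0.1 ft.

338.5 ft

Taking OW-A as reference: OW-B−OW-A = (70, 5, +0.13); OW-C−OW-A = (-60, -10, -0.02).
Determinant of the coordinate differences = 70·(-10) − (-60)·5 = -400.
∂h/∂x = [(+0.13)·(-10) − (-0.02)·5] / -400 = +0.003000
∂h/∂y = [70·(-0.02) − (-60)·(+0.13)] / -400 = -0.01600
h(305, 145) = 339.49 + (+0.003000)·(200) + (-0.01600)·(100) = 339.49 +0.600 -1.600 = 338.490 ft.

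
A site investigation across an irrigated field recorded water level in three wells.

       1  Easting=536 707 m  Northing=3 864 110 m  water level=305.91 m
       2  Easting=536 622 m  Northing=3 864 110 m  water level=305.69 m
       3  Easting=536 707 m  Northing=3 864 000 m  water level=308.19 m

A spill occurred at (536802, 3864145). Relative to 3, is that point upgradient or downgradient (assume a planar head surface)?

downgradient

∂h/∂x = (305.69 − 305.91) / (536622 − 536707) = +0.002588
∂h/∂y = (308.19 − 305.91) / (3864000 − 3864110) = -0.02073
Head at (536802, 3864145) = 305.91 + (+0.002588)·(95) + (-0.02073)·(35) = 305.43 m.
That is lower than the 308.19 m at 3, so the point is downgradient.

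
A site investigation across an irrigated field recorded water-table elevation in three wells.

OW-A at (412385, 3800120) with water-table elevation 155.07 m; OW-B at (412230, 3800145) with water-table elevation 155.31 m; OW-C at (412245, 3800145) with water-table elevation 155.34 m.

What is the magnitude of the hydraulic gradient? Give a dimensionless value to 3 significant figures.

Three-point gradient (reference OW-A): Δ to OW-B = (-155, 25, +0.24), Δ to OW-C = (-140, 25, +0.27).
∂h/∂x = +0.002000, ∂h/∂y = +0.02200 (det = -375).
|∇h| = √(0.002000² + 0.02200²) = 0.02209

0.0221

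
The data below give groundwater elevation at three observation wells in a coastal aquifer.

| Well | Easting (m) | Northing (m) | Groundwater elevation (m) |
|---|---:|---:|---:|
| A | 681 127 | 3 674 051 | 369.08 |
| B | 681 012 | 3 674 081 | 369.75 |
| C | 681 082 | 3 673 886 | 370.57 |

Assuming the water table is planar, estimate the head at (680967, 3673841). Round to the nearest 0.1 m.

371.8 m

With h = a·x + b·y + c and A as origin, the differences give:
  (-115)·a + 30·b = +0.67
  (-45)·a + (-165)·b = +1.49
Eliminate b (×(-165) and ×30, subtract): 20325·a = -155.250 → a = ∂h/∂x = -0.007638
Back-substitute: b = ∂h/∂y = -0.006947.
h(680967, 3673841) = 369.08 + (-0.007638)·(-160) + (-0.006947)·(-210) = 369.08 +1.222 +1.459 = 371.761 m.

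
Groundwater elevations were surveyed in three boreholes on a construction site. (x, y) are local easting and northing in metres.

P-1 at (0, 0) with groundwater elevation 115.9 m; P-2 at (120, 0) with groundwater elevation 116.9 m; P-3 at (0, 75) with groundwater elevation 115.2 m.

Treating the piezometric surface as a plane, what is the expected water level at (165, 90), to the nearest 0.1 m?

∂h/∂x = (116.9 − 115.9) / (120 − 0) = +0.008333
∂h/∂y = (115.2 − 115.9) / (75 − 0) = -0.009333
h(165, 90) = 115.9 + (+0.008333)·(165) + (-0.009333)·(90) = 115.9 +1.375 -0.840 = 116.435 m.

116.4 m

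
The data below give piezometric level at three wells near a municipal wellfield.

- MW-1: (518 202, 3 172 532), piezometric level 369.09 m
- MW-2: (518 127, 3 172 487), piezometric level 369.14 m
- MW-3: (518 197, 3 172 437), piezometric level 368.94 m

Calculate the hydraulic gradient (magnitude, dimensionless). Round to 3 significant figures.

0.00236

With h = a·x + b·y + c and MW-1 as origin, the differences give:
  (-75)·a + (-45)·b = +0.05
  (-5)·a + (-95)·b = -0.15
Eliminate b (×(-95) and ×(-45), subtract): 6900·a = -11.500 → a = ∂h/∂x = -0.001667
Back-substitute: b = ∂h/∂y = +0.001667.
|∇h| = √(-0.001667² + 0.001667²) = 0.002357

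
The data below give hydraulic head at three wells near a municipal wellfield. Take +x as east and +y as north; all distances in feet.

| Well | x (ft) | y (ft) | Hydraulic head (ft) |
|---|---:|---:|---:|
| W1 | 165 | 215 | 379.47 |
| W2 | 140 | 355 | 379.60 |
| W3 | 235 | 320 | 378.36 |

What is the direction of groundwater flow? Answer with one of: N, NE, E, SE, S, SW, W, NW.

Taking W1 as reference: W2−W1 = (-25, 140, +0.13); W3−W1 = (70, 105, -1.11).
Determinant of the coordinate differences = (-25)·105 − 70·140 = -12425.
∂h/∂x = [(+0.13)·105 − (-1.11)·140] / -12425 = -0.01361
∂h/∂y = [(-25)·(-1.11) − 70·(+0.13)] / -12425 = -0.001501
Flow = −∇h = (+0.01361 east, +0.001501 north), which points east.

E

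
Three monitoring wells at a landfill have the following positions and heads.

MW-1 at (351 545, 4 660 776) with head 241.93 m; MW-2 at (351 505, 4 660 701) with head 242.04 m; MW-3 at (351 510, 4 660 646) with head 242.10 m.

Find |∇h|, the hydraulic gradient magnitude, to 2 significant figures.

0.0013

Taking MW-1 as reference: MW-2−MW-1 = (-40, -75, +0.11); MW-3−MW-1 = (-35, -130, +0.17).
Solve a·Δx + b·Δy = Δh: det = (-40)·(-130) − (-35)·(-75) = 2575.
∂h/∂x = [(+0.11)·(-130) − (+0.17)·(-75)] / 2575 = -0.0006019
∂h/∂y = [(-40)·(+0.17) − (-35)·(+0.11)] / 2575 = -0.001146
|∇h| = √(-0.0006019² + -0.001146²) = 0.001294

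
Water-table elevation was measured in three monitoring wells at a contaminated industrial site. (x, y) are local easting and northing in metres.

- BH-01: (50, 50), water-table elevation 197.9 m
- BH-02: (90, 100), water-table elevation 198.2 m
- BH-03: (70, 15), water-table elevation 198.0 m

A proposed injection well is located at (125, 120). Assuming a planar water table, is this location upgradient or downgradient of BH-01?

upgradient

With h = a·x + b·y + c and BH-01 as origin, the differences give:
  40·a + 50·b = +0.3
  20·a + (-35)·b = +0.1
Eliminate b (×(-35) and ×50, subtract): -2400·a = -15.50 → a = ∂h/∂x = +0.006458
Back-substitute: b = ∂h/∂y = +0.0008333.
Head at (125, 120) = 197.9 + (+0.006458)·(75) + (+0.0008333)·(70) = 198.44 m.
That is higher than the 197.9 m at BH-01, so the point is upgradient.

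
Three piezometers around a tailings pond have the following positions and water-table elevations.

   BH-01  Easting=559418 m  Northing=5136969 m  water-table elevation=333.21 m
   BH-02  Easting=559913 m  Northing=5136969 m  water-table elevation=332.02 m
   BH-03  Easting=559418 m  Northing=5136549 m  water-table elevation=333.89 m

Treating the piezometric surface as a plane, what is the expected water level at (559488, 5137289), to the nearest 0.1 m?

332.5 m

∂h/∂x = (332.02 − 333.21) / (559913 − 559418) = -0.002404
∂h/∂y = (333.89 − 333.21) / (5136549 − 5136969) = -0.001619
h(559488, 5137289) = 333.21 + (-0.002404)·(70) + (-0.001619)·(320) = 333.21 -0.168 -0.518 = 332.524 m.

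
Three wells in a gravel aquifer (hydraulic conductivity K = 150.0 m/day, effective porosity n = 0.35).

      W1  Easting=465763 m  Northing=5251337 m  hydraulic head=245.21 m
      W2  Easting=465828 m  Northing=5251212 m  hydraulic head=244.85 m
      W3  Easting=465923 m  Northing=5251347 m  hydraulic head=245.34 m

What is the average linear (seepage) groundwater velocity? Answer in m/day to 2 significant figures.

1.4 m/day

Differences from W1: to W2 (Δx, Δy, Δh) = (65, -125, -0.36); to W3 = (160, 10, +0.13).
Determinant of the coordinate differences = 65·10 − 160·(-125) = 20650.
∂h/∂x = [(-0.36)·10 − (+0.13)·(-125)] / 20650 = +0.0006126
∂h/∂y = [65·(+0.13) − 160·(-0.36)] / 20650 = +0.003199
|∇h| = √(0.0006126² + 0.003199²) = 0.003257
Seepage velocity v = K·i/n = 150.0 × 0.003257 / 0.35 = 1.396 m/day.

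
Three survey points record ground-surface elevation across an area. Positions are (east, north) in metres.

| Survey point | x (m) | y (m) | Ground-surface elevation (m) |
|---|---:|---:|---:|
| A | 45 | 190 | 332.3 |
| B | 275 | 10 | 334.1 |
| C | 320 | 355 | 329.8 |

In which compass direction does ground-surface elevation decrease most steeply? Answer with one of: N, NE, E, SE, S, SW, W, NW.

Differences from A: to B (Δx, Δy, Δh) = (230, -180, +1.8); to C = (275, 165, -2.5).
Determinant of the coordinate differences = 230·165 − 275·(-180) = 87450.
∂z/∂x = [(+1.8)·165 − (-2.5)·(-180)] / 87450 = -0.001750
∂z/∂y = [230·(-2.5) − 275·(+1.8)] / 87450 = -0.01224
Steepest decrease is along −∇f = (+0.001750 E, +0.01224 N) → north.

N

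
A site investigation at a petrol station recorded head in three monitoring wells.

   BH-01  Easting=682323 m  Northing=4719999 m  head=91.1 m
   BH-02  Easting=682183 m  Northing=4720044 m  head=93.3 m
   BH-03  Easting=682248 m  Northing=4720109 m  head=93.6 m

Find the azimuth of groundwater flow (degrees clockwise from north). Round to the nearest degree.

145°

Differences from BH-01: to BH-02 (Δx, Δy, Δh) = (-140, 45, +2.2); to BH-03 = (-75, 110, +2.5).
Determinant of the coordinate differences = (-140)·110 − (-75)·45 = -12025.
∂h/∂x = [(+2.2)·110 − (+2.5)·45] / -12025 = -0.01077
∂h/∂y = [(-140)·(+2.5) − (-75)·(+2.2)] / -12025 = +0.01538
Flow direction (−∇h) has components (+0.01077 E, -0.01538 N).
Azimuth = atan2(E, N) = atan2(+0.01077, -0.01538) = 145.0° ≈ 145°.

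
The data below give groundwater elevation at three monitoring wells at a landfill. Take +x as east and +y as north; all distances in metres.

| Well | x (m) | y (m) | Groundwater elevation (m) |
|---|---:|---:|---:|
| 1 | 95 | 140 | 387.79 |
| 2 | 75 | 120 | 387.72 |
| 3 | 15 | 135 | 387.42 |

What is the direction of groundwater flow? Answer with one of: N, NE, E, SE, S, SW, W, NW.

Taking 1 as reference: 2−1 = (-20, -20, -0.07); 3−1 = (-80, -5, -0.37).
Determinant of the coordinate differences = (-20)·(-5) − (-80)·(-20) = -1500.
∂h/∂x = [(-0.07)·(-5) − (-0.37)·(-20)] / -1500 = +0.004700
∂h/∂y = [(-20)·(-0.37) − (-80)·(-0.07)] / -1500 = -0.001200
Flow = −∇h = (-0.004700 east, +0.001200 north), which points west.

W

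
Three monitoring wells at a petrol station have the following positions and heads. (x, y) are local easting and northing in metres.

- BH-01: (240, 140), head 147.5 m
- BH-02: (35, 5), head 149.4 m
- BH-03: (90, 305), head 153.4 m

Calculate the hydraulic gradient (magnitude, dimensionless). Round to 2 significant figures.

0.027

Differences from BH-01: to BH-02 (Δx, Δy, Δh) = (-205, -135, +1.9); to BH-03 = (-150, 165, +5.9).
Solve a·Δx + b·Δy = Δh: det = (-205)·165 − (-150)·(-135) = -54075.
∂h/∂x = [(+1.9)·165 − (+5.9)·(-135)] / -54075 = -0.02053
∂h/∂y = [(-205)·(+5.9) − (-150)·(+1.9)] / -54075 = +0.01710
|∇h| = √(-0.02053² + 0.01710²) = 0.02672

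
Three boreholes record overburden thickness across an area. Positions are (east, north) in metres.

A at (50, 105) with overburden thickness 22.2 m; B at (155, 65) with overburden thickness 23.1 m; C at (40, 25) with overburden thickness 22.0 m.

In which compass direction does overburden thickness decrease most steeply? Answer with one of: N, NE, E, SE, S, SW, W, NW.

W

Differences from A: to B (Δx, Δy, Δh) = (105, -40, +0.9); to C = (-10, -80, -0.2).
Determinant of the coordinate differences = 105·(-80) − (-10)·(-40) = -8800.
∂d/∂x = [(+0.9)·(-80) − (-0.2)·(-40)] / -8800 = +0.009091
∂d/∂y = [105·(-0.2) − (-10)·(+0.9)] / -8800 = +0.001364
Steepest decrease is along −∇f = (-0.009091 E, -0.001364 N) → west.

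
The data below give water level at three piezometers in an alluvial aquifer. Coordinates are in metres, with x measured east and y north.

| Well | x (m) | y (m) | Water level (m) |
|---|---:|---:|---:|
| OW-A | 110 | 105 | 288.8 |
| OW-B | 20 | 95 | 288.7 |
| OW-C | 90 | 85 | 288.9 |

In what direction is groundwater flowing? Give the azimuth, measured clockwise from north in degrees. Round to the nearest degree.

With h = a·x + b·y + c and OW-A as origin, the differences give:
  (-90)·a + (-10)·b = -0.1
  (-20)·a + (-20)·b = +0.1
Eliminate b (×(-20) and ×(-10), subtract): 1600·a = 3.00 → a = ∂h/∂x = +0.001875
Back-substitute: b = ∂h/∂y = -0.006875.
Flow direction (−∇h) has components (-0.001875 E, +0.006875 N).
Azimuth = atan2(E, N) = atan2(-0.001875, +0.006875) = 344.7° ≈ 345°.

345°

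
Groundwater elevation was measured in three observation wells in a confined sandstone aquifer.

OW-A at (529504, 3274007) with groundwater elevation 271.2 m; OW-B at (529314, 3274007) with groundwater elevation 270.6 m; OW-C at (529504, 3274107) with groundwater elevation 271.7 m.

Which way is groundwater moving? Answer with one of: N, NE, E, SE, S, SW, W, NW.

SW

∂h/∂x = (270.6 − 271.2) / (529314 − 529504) = +0.003158
∂h/∂y = (271.7 − 271.2) / (3274107 − 3274007) = +0.005000
Flow = −∇h = (-0.003158 east, -0.005000 north), which points southwest.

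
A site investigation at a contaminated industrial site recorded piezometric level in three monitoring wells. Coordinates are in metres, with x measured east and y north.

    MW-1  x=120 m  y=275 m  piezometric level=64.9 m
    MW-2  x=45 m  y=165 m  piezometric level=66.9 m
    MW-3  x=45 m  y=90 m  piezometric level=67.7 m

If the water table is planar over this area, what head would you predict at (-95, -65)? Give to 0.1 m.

Three-point gradient (reference MW-1): Δ to MW-2 = (-75, -110, +2.0), Δ to MW-3 = (-75, -185, +2.8).
∂h/∂x = -0.01102, ∂h/∂y = -0.01067 (det = 5625).
h(-95, -65) = 64.9 + (-0.01102)·(-215) + (-0.01067)·(-340) = 64.9 +2.370 +3.627 = 70.896 m.

70.9 m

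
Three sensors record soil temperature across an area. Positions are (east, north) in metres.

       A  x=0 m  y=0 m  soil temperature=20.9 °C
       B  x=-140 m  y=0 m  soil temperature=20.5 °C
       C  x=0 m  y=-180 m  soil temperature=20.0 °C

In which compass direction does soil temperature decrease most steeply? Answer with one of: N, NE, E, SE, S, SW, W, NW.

∂T/∂x = (20.5 − 20.9) / (-140 − 0) = +0.002857
∂T/∂y = (20.0 − 20.9) / (-180 − 0) = +0.005000
Steepest decrease is along −∇f = (-0.002857 E, -0.005000 N) → southwest.

SW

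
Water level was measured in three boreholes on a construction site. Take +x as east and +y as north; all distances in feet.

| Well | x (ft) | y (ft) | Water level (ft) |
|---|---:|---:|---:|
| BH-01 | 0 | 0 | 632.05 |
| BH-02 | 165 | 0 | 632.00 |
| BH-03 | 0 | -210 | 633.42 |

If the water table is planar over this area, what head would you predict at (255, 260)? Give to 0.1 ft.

630.3 ft

∂h/∂x = (632.00 − 632.05) / (165 − 0) = -0.0003030
∂h/∂y = (633.42 − 632.05) / (-210 − 0) = -0.006524
h(255, 260) = 632.05 + (-0.0003030)·(255) + (-0.006524)·(260) = 632.05 -0.077 -1.696 = 630.277 ft.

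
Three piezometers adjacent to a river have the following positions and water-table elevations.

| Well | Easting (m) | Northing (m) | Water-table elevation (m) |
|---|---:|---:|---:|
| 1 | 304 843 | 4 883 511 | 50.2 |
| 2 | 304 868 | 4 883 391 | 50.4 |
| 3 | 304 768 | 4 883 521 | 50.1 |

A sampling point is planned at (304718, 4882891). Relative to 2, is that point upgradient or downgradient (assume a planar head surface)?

Differences from 1: to 2 (Δx, Δy, Δh) = (25, -120, +0.2); to 3 = (-75, 10, -0.1).
Determinant of the coordinate differences = 25·10 − (-75)·(-120) = -8750.
∂h/∂x = [(+0.2)·10 − (-0.1)·(-120)] / -8750 = +0.001143
∂h/∂y = [25·(-0.1) − (-75)·(+0.2)] / -8750 = -0.001429
Head at (304718, 4882891) = 50.2 + (+0.001143)·(-125) + (-0.001429)·(-620) = 50.94 m.
That is higher than the 50.4 m at 2, so the point is upgradient.

upgradient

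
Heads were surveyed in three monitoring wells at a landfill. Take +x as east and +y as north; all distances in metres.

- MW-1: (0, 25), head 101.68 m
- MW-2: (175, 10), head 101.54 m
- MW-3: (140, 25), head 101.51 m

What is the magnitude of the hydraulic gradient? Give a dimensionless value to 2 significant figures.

0.0050

With h = a·x + b·y + c and MW-1 as origin, the differences give:
  175·a + (-15)·b = -0.14
  140·a + 0·b = -0.17
Eliminate b (×0 and ×(-15), subtract): 2100·a = -2.550 → a = ∂h/∂x = -0.001214
Back-substitute: b = ∂h/∂y = -0.004833.
|∇h| = √(-0.001214² + -0.004833²) = 0.004983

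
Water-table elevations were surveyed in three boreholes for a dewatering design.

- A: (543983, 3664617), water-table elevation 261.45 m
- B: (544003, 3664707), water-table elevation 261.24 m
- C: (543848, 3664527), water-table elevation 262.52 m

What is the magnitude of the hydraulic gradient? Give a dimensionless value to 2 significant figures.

0.0075

With h = a·x + b·y + c and A as origin, the differences give:
  20·a + 90·b = -0.21
  (-135)·a + (-90)·b = +1.07
Eliminate b (×(-90) and ×90, subtract): 10350·a = -77.400 → a = ∂h/∂x = -0.007478
Back-substitute: b = ∂h/∂y = -0.0006715.
|∇h| = √(-0.007478² + -0.0006715²) = 0.007508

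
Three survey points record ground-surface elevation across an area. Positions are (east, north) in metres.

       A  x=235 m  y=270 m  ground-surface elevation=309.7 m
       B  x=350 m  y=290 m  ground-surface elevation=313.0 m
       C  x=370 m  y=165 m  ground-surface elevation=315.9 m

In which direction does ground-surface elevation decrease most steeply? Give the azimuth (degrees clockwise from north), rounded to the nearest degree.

Differences from A: to B (Δx, Δy, Δh) = (115, 20, +3.3); to C = (135, -105, +6.2).
Determinant of the coordinate differences = 115·(-105) − 135·20 = -14775.
∂z/∂x = [(+3.3)·(-105) − (+6.2)·20] / -14775 = +0.03184
∂z/∂y = [115·(+6.2) − 135·(+3.3)] / -14775 = -0.01810
Steepest decrease is along −∇f: components (-0.03184 E, +0.01810 N).
Azimuth = atan2(-0.03184, +0.01810) = 299.6° ≈ 300°.

300°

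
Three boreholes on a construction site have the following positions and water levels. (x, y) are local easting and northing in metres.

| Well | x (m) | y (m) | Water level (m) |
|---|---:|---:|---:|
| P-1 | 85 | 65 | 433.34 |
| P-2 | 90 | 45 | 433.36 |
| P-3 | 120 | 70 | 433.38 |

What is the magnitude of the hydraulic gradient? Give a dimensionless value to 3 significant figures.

0.00142

Taking P-1 as reference: P-2−P-1 = (5, -20, +0.02); P-3−P-1 = (35, 5, +0.04).
Solve a·Δx + b·Δy = Δh: det = 5·5 − 35·(-20) = 725.
∂h/∂x = [(+0.02)·5 − (+0.04)·(-20)] / 725 = +0.001241
∂h/∂y = [5·(+0.04) − 35·(+0.02)] / 725 = -0.0006897
|∇h| = √(0.001241² + -0.0006897²) = 0.00142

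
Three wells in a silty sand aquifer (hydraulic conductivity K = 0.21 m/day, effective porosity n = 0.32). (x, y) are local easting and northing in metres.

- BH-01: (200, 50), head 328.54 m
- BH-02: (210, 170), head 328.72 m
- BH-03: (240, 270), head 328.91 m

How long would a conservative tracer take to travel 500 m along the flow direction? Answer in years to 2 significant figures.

With h = a·x + b·y + c and BH-01 as origin, the differences give:
  10·a + 120·b = +0.18
  40·a + 220·b = +0.37
Eliminate b (×220 and ×120, subtract): -2600·a = -4.800 → a = ∂h/∂x = +0.001846
Back-substitute: b = ∂h/∂y = +0.001346.
|∇h| = √(0.001846² + 0.001346²) = 0.002285
Seepage velocity v = K·i/n = 0.21 × 0.002285 / 0.32 = 0.0015 m/day.
t = 500 / 0.0015 = 3.333e+05 days = 913 years.

910 years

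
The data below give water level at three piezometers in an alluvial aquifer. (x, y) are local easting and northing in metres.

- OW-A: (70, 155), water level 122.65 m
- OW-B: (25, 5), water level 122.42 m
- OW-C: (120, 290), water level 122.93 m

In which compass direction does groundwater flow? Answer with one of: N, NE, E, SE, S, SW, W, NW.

W

Three-point gradient (reference OW-A): Δ to OW-B = (-45, -150, -0.23), Δ to OW-C = (50, 135, +0.28).
∂h/∂x = +0.007684, ∂h/∂y = -0.0007719 (det = 1425).
Flow = −∇h = (-0.007684 east, +0.0007719 north), which points west.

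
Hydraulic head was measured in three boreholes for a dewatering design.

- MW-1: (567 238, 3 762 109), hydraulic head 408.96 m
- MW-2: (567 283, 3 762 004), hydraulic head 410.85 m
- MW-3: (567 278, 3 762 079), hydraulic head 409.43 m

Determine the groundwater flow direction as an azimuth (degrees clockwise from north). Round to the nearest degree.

Three-point gradient (reference MW-1): Δ to MW-2 = (45, -105, +1.89), Δ to MW-3 = (40, -30, +0.47).
∂h/∂x = -0.002579, ∂h/∂y = -0.01911 (det = 2850).
Flow direction (−∇h) has components (+0.002579 E, +0.01911 N).
Azimuth = atan2(E, N) = atan2(+0.002579, +0.01911) = 7.7° ≈ 008°.

008°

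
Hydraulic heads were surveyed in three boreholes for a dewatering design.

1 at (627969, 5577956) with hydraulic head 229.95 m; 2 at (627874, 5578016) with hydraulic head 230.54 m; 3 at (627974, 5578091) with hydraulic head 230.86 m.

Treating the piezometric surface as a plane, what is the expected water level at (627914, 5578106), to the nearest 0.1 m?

Taking 1 as reference: 2−1 = (-95, 60, +0.59); 3−1 = (5, 135, +0.91).
Determinant of the coordinate differences = (-95)·135 − 5·60 = -13125.
∂h/∂x = [(+0.59)·135 − (+0.91)·60] / -13125 = -0.001909
∂h/∂y = [(-95)·(+0.91) − 5·(+0.59)] / -13125 = +0.006811
h(627914, 5578106) = 229.95 + (-0.001909)·(-55) + (+0.006811)·(150) = 229.95 +0.105 +1.022 = 231.077 m.

231.1 m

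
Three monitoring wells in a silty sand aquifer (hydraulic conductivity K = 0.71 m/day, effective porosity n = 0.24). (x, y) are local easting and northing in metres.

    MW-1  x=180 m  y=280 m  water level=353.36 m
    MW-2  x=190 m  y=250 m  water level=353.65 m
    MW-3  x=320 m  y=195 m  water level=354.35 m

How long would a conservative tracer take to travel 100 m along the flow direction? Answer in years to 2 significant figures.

10.0 years

Taking MW-1 as reference: MW-2−MW-1 = (10, -30, +0.29); MW-3−MW-1 = (140, -85, +0.99).
Determinant of the coordinate differences = 10·(-85) − 140·(-30) = 3350.
∂h/∂x = [(+0.29)·(-85) − (+0.99)·(-30)] / 3350 = +0.001507
∂h/∂y = [10·(+0.99) − 140·(+0.29)] / 3350 = -0.009164
|∇h| = √(0.001507² + -0.009164²) = 0.009287
Seepage velocity v = K·i/n = 0.71 × 0.009287 / 0.24 = 0.02747 m/day.
t = 100 / 0.02747 = 3640 days = 9.97 years.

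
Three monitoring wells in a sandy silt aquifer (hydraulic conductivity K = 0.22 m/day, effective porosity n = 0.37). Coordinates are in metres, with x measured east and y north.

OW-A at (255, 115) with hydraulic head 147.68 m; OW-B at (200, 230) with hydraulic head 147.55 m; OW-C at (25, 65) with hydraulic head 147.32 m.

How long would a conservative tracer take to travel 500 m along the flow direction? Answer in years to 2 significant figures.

1400 years

Taking OW-A as reference: OW-B−OW-A = (-55, 115, -0.13); OW-C−OW-A = (-230, -50, -0.36).
Solve a·Δx + b·Δy = Δh: det = (-55)·(-50) − (-230)·115 = 29200.
∂h/∂x = [(-0.13)·(-50) − (-0.36)·115] / 29200 = +0.001640
∂h/∂y = [(-55)·(-0.36) − (-230)·(-0.13)] / 29200 = -0.0003459
|∇h| = √(0.001640² + -0.0003459²) = 0.001676
Seepage velocity v = K·i/n = 0.22 × 0.001676 / 0.37 = 0.0009965 m/day.
t = 500 / 0.0009965 = 5.018e+05 days = 1.37e+03 years.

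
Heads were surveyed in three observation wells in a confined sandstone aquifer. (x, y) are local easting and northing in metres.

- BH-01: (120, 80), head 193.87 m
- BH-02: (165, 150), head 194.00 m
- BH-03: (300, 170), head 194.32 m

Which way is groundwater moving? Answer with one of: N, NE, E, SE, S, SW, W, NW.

W

With h = a·x + b·y + c and BH-01 as origin, the differences give:
  45·a + 70·b = +0.13
  180·a + 90·b = +0.45
Eliminate b (×90 and ×70, subtract): -8550·a = -19.800 → a = ∂h/∂x = +0.002316
Back-substitute: b = ∂h/∂y = +0.0003684.
Flow = −∇h = (-0.002316 east, -0.0003684 north), which points west.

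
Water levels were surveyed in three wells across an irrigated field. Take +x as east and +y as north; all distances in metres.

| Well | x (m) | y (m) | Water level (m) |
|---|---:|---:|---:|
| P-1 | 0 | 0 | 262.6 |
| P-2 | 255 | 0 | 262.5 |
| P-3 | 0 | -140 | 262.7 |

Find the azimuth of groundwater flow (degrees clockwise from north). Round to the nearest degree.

∂h/∂x = (262.5 − 262.6) / (255 − 0) = -0.0003922
∂h/∂y = (262.7 − 262.6) / (-140 − 0) = -0.0007143
Flow direction (−∇h) has components (+0.0003922 E, +0.0007143 N).
Azimuth = atan2(E, N) = atan2(+0.0003922, +0.0007143) = 28.8° ≈ 029°.

029°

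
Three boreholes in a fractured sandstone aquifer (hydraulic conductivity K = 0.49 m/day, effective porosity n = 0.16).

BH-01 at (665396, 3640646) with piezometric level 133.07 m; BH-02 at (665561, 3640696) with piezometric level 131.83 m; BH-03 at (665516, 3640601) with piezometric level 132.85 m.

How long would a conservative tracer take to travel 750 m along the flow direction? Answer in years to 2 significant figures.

Differences from BH-01: to BH-02 (Δx, Δy, Δh) = (165, 50, -1.24); to BH-03 = (120, -45, -0.22).
Determinant of the coordinate differences = 165·(-45) − 120·50 = -13425.
∂h/∂x = [(-1.24)·(-45) − (-0.22)·50] / -13425 = -0.004976
∂h/∂y = [165·(-0.22) − 120·(-1.24)] / -13425 = -0.008380
|∇h| = √(-0.004976² + -0.008380²) = 0.009746
Seepage velocity v = K·i/n = 0.49 × 0.009746 / 0.16 = 0.02985 m/day.
t = 750 / 0.02985 = 2.513e+04 days = 68.8 years.

69 years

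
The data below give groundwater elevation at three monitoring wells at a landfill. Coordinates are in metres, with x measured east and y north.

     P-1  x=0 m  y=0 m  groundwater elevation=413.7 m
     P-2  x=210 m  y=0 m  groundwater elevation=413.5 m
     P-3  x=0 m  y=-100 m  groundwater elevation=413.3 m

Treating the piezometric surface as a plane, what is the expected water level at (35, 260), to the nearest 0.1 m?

414.7 m

∂h/∂x = (413.5 − 413.7) / (210 − 0) = -0.0009524
∂h/∂y = (413.3 − 413.7) / (-100 − 0) = +0.004000
h(35, 260) = 413.7 + (-0.0009524)·(35) + (+0.004000)·(260) = 413.7 -0.033 +1.040 = 414.707 m.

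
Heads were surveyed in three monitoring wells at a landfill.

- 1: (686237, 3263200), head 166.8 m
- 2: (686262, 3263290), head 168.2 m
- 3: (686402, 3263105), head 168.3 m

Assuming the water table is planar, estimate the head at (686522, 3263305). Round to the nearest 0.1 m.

With h = a·x + b·y + c and 1 as origin, the differences give:
  25·a + 90·b = +1.4
  165·a + (-95)·b = +1.5
Eliminate b (×(-95) and ×90, subtract): -17225·a = -268.00 → a = ∂h/∂x = +0.01556
Back-substitute: b = ∂h/∂y = +0.01123.
h(686522, 3263305) = 166.8 + (+0.01556)·(285) + (+0.01123)·(105) = 166.8 +4.434 +1.180 = 172.414 m.

172.4 m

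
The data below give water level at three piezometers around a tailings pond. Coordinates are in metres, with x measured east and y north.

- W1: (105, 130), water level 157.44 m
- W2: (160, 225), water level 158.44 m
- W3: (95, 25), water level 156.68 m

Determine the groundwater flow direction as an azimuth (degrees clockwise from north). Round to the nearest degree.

226°

With h = a·x + b·y + c and W1 as origin, the differences give:
  55·a + 95·b = +1.00
  (-10)·a + (-105)·b = -0.76
Eliminate b (×(-105) and ×95, subtract): -4825·a = -32.800 → a = ∂h/∂x = +0.006798
Back-substitute: b = ∂h/∂y = +0.006591.
Flow direction (−∇h) has components (-0.006798 E, -0.006591 N).
Azimuth = atan2(E, N) = atan2(-0.006798, -0.006591) = 225.9° ≈ 226°.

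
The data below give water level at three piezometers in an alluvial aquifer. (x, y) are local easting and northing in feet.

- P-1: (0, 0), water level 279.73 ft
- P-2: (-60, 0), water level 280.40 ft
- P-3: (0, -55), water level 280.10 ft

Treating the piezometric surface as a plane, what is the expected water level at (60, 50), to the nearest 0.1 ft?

278.7 ft

∂h/∂x = (280.40 − 279.73) / (-60 − 0) = -0.01117
∂h/∂y = (280.10 − 279.73) / (-55 − 0) = -0.006727
h(60, 50) = 279.73 + (-0.01117)·(60) + (-0.006727)·(50) = 279.73 -0.670 -0.336 = 278.724 ft.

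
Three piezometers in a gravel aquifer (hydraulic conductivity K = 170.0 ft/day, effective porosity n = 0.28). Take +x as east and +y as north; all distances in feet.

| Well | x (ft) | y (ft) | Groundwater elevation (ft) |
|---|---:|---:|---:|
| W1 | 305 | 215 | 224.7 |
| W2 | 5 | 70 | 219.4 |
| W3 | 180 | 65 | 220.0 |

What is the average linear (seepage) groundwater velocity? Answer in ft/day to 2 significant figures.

Three-point gradient (reference W1): Δ to W2 = (-300, -145, -5.3), Δ to W3 = (-125, -150, -4.7).
∂h/∂x = +0.004223, ∂h/∂y = +0.02781 (det = 26875).
|∇h| = √(0.004223² + 0.02781²) = 0.02813
Seepage velocity v = K·i/n = 170.0 × 0.02813 / 0.28 = 17.08 ft/day.

17 ft/day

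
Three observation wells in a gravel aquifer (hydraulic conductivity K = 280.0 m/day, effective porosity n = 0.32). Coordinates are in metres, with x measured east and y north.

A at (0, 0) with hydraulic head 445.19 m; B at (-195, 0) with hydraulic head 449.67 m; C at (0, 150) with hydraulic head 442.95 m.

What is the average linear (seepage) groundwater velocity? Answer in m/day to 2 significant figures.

∂h/∂x = (449.67 − 445.19) / (-195 − 0) = -0.02297
∂h/∂y = (442.95 − 445.19) / (150 − 0) = -0.01493
|∇h| = √(-0.02297² + -0.01493²) = 0.0274
Seepage velocity v = K·i/n = 280.0 × 0.0274 / 0.32 = 23.98 m/day.

24 m/day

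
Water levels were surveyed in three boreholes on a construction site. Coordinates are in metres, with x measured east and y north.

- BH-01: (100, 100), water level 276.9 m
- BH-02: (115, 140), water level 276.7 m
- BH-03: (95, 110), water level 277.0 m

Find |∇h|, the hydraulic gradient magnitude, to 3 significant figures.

0.0172

Three-point gradient (reference BH-01): Δ to BH-02 = (15, 40, -0.2), Δ to BH-03 = (-5, 10, +0.1).
∂h/∂x = -0.01714, ∂h/∂y = +0.001429 (det = 350).
|∇h| = √(-0.01714² + 0.001429²) = 0.0172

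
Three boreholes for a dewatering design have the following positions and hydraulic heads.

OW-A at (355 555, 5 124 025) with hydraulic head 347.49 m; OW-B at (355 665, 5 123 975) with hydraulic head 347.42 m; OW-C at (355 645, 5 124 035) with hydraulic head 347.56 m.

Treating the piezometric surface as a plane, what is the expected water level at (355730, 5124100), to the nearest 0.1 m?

347.8 m

With h = a·x + b·y + c and OW-A as origin, the differences give:
  110·a + (-50)·b = -0.07
  90·a + 10·b = +0.07
Eliminate b (×10 and ×(-50), subtract): 5600·a = 2.800 → a = ∂h/∂x = +0.0005000
Back-substitute: b = ∂h/∂y = +0.002500.
h(355730, 5124100) = 347.49 + (+0.0005000)·(175) + (+0.002500)·(75) = 347.49 +0.087 +0.187 = 347.765 m.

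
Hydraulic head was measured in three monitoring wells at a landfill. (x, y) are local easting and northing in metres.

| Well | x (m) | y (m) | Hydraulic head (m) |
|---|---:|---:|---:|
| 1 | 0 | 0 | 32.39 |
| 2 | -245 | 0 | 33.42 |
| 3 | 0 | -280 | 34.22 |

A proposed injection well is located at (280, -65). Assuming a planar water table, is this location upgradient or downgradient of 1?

downgradient

∂h/∂x = (33.42 − 32.39) / (-245 − 0) = -0.004204
∂h/∂y = (34.22 − 32.39) / (-280 − 0) = -0.006536
Head at (280, -65) = 32.39 + (-0.004204)·(280) + (-0.006536)·(-65) = 31.64 m.
That is lower than the 32.39 m at 1, so the point is downgradient.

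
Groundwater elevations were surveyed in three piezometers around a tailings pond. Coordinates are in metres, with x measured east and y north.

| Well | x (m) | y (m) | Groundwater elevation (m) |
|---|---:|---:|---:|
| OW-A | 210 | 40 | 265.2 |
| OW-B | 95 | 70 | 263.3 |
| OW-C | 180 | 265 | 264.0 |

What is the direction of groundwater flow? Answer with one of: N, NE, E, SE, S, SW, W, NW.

Taking OW-A as reference: OW-B−OW-A = (-115, 30, -1.9); OW-C−OW-A = (-30, 225, -1.2).
Solve a·Δx + b·Δy = Δh: det = (-115)·225 − (-30)·30 = -24975.
∂h/∂x = [(-1.9)·225 − (-1.2)·30] / -24975 = +0.01568
∂h/∂y = [(-115)·(-1.2) − (-30)·(-1.9)] / -24975 = -0.003243
Flow = −∇h = (-0.01568 east, +0.003243 north), which points west.

W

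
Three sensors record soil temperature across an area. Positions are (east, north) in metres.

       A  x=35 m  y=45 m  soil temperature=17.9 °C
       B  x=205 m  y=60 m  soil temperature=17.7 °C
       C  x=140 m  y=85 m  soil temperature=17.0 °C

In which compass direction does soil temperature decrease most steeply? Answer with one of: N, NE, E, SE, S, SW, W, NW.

N

Differences from A: to B (Δx, Δy, Δh) = (170, 15, -0.2); to C = (105, 40, -0.9).
Solve a·Δx + b·Δy = ΔT: det = 170·40 − 105·15 = 5225.
∂T/∂x = [(-0.2)·40 − (-0.9)·15] / 5225 = +0.001053
∂T/∂y = [170·(-0.9) − 105·(-0.2)] / 5225 = -0.02526
Steepest decrease is along −∇f = (-0.001053 E, +0.02526 N) → north.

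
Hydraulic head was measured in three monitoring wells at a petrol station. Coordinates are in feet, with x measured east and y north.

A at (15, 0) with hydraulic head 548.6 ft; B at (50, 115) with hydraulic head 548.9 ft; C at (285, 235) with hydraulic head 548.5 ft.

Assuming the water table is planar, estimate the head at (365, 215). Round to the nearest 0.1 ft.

548.1 ft

Taking A as reference: B−A = (35, 115, +0.3); C−A = (270, 235, -0.1).
Determinant of the coordinate differences = 35·235 − 270·115 = -22825.
∂h/∂x = [(+0.3)·235 − (-0.1)·115] / -22825 = -0.003593
∂h/∂y = [35·(-0.1) − 270·(+0.3)] / -22825 = +0.003702
h(365, 215) = 548.6 + (-0.003593)·(350) + (+0.003702)·(215) = 548.6 -1.257 +0.796 = 548.139 ft.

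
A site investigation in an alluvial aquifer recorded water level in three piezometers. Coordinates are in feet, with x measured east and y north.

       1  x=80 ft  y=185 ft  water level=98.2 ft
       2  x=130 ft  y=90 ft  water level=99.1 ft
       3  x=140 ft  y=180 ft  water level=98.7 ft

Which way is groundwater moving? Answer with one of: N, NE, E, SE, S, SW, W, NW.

Differences from 1: to 2 (Δx, Δy, Δh) = (50, -95, +0.9); to 3 = (60, -5, +0.5).
Solve a·Δx + b·Δy = Δh: det = 50·(-5) − 60·(-95) = 5450.
∂h/∂x = [(+0.9)·(-5) − (+0.5)·(-95)] / 5450 = +0.007890
∂h/∂y = [50·(+0.5) − 60·(+0.9)] / 5450 = -0.005321
Flow = −∇h = (-0.007890 east, +0.005321 north), which points northwest.

NW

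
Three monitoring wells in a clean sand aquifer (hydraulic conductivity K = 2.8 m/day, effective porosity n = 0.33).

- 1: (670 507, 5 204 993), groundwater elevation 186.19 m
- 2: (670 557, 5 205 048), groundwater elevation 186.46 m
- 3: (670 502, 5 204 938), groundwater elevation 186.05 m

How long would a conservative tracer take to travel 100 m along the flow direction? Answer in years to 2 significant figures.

With h = a·x + b·y + c and 1 as origin, the differences give:
  50·a + 55·b = +0.27
  (-5)·a + (-55)·b = -0.14
Eliminate b (×(-55) and ×55, subtract): -2475·a = -7.150 → a = ∂h/∂x = +0.002889
Back-substitute: b = ∂h/∂y = +0.002283.
|∇h| = √(0.002889² + 0.002283²) = 0.003682
Seepage velocity v = K·i/n = 2.8 × 0.003682 / 0.33 = 0.03124 m/day.
t = 100 / 0.03124 = 3201 days = 8.76 years.

8.8 years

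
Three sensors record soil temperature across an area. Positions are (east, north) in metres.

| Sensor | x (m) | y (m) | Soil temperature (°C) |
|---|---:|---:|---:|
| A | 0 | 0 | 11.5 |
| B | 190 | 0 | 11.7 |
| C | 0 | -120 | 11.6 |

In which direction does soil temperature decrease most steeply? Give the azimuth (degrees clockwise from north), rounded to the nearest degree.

308°

∂T/∂x = (11.7 − 11.5) / (190 − 0) = +0.001053
∂T/∂y = (11.6 − 11.5) / (-120 − 0) = -0.0008333
Steepest decrease is along −∇f: components (-0.001053 E, +0.0008333 N).
Azimuth = atan2(-0.001053, +0.0008333) = 308.4° ≈ 308°.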